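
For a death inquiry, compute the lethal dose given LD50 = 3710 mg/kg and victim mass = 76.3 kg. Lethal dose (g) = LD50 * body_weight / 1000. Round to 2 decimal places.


Lethal dose calculation:
Lethal dose = LD50 * body_weight / 1000
= 3710 * 76.3 / 1000
= 283073 / 1000
= 283.07 g

283.07


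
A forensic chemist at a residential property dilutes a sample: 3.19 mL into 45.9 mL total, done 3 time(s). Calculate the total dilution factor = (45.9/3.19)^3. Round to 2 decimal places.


Dilution factor calculation:
Single dilution = V_total / V_sample = 45.9 / 3.19 ≈ 14.388715
Number of dilutions = 3
Total DF = (45.9 / 3.19)^3 (full precision, rounded at the end) = 2978.97

2978.97


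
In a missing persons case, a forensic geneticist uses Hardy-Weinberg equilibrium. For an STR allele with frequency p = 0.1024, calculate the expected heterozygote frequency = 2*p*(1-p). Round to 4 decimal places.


Hardy-Weinberg heterozygote frequency:
q = 1 - p = 1 - 0.1024 = 0.8976
2pq = 2 * 0.1024 * 0.8976 = 0.1838

0.1838


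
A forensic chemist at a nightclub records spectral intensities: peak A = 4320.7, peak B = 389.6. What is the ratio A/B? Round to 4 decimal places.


Spectral peak ratio:
Peak A = 4320.7 counts
Peak B = 389.6 counts
Ratio = 4320.7 / 389.6 = 11.0901

11.0901


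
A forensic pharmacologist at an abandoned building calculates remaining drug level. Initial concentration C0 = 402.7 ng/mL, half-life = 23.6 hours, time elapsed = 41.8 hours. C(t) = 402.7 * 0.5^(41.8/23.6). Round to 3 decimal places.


Drug concentration decay:
Number of half-lives = t / t_half = 41.8 / 23.6 = 1.771186
Decay factor = 0.5^1.771186 = 0.2929678
C(t) = 402.7 * 0.2929678 = 117.978 ng/mL

117.978


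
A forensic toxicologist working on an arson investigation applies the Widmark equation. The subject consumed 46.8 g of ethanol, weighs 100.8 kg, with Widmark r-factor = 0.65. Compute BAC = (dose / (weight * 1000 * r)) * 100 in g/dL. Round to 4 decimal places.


Applying the Widmark formula:
BAC = (dose_g / (body_wt * 1000 * r)) * 100
Denominator = 100.8 * 1000 * 0.65 = 65520
BAC = (46.8 / 65520) * 100
BAC = 0.0714 g/dL

0.0714


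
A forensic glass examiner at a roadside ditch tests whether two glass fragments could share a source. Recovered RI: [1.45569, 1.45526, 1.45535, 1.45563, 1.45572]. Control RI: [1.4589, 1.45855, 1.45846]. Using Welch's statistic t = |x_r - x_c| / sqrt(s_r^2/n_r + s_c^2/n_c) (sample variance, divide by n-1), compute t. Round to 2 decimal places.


Welch's t-criterion for glass RI comparison:
Recovered mean = sum / n_r = 7.27765 / 5 = 1.45553
Control mean = sum / n_c = 4.37591 / 3 = 1.4586367
Recovered sample variance s_r^2 = 4.425e-08
Control sample variance s_c^2 = 5.40333e-08
Welch SE (unpooled) = sqrt(s_r^2/n_r + s_c^2/n_c) = sqrt(8.85e-09 + 1.80111e-08) = sqrt(2.68611e-08) = 0.000163894
|mean_r - mean_c| = 0.00310667
t = 0.00310667 / 0.000163894 = 18.96

18.96


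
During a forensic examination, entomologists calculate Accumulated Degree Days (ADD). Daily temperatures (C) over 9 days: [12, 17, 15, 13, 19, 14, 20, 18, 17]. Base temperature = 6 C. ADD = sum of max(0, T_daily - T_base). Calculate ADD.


Computing ADD day by day:
Day 1: max(0, 12 - 6) = 6
Day 2: max(0, 17 - 6) = 11
Day 3: max(0, 15 - 6) = 9
Day 4: max(0, 13 - 6) = 7
Day 5: max(0, 19 - 6) = 13
Day 6: max(0, 14 - 6) = 8
Day 7: max(0, 20 - 6) = 14
Day 8: max(0, 18 - 6) = 12
Day 9: max(0, 17 - 6) = 11
Total ADD = 91

91


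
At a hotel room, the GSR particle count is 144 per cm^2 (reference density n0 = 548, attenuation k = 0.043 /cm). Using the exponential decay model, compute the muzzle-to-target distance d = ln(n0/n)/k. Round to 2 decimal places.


GSR distance calculation:
n0/n = 548 / 144 = 3.805556
ln(n0/n) = 1.336462
d = 1.336462 / 0.043 = 31.08 cm

31.08


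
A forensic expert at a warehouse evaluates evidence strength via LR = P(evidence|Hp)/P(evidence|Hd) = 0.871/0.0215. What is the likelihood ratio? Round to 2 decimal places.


Likelihood ratio calculation:
LR = P(E|Hp) / P(E|Hd)
LR = 0.871 / 0.0215
LR = 40.51

40.51


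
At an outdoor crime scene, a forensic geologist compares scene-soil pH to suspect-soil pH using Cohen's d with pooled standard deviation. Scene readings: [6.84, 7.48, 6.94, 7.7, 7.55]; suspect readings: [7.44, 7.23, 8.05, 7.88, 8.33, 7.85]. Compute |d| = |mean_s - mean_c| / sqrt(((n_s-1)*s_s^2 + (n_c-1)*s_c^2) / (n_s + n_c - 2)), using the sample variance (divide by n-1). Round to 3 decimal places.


Pooled-variance Cohen's d for soil pH comparison:
Scene mean = 36.51 / 5 = 7.302
Suspect mean = 46.78 / 6 = 7.796667
Scene sample variance s_s^2 = 0.14902
Suspect sample variance s_c^2 = 0.161347
Pooled variance = ((n_s-1)*s_s^2 + (n_c-1)*s_c^2) / (n_s + n_c - 2) = 0.155868
Pooled SD = sqrt(0.155868) = 0.394801
Mean difference = -0.494667
|d| = |-0.494667| / 0.394801 = 1.253

1.253


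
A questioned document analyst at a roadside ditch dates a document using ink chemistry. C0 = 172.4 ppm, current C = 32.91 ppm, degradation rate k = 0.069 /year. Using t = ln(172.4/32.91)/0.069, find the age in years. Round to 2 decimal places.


Document age estimation:
C0/C = 172.4 / 32.91 = 5.238529
ln(C0/C) = 1.656041
t = 1.656041 / 0.069 = 24.00 years

24.00


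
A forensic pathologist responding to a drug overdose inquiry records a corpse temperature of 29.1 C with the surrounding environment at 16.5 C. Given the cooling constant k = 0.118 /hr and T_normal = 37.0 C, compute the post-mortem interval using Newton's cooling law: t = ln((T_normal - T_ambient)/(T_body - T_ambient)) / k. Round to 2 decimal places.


Using Newton's law of cooling:
t = ln((T_normal - T_ambient) / (T_body - T_ambient)) / k
T_normal - T_ambient = 20.5
T_body - T_ambient = 12.6
Ratio = 1.626984
ln(ratio) = 0.486728
t = 0.486728 / 0.118 = 4.12 hours

4.12


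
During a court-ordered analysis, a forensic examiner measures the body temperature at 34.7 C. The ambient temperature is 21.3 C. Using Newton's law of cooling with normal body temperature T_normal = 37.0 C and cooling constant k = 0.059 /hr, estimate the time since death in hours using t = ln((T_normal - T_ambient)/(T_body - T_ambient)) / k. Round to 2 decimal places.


Using Newton's law of cooling:
t = ln((T_normal - T_ambient) / (T_body - T_ambient)) / k
T_normal - T_ambient = 15.7
T_body - T_ambient = 13.4
Ratio = 1.171642
ln(ratio) = 0.158406
t = 0.158406 / 0.059 = 2.68 hours

2.68


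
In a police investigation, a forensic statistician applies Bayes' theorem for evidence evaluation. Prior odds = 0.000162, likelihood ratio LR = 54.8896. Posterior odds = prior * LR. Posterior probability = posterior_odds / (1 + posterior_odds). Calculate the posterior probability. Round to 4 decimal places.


Bayesian evidence evaluation:
Posterior odds = prior_odds * LR = 0.000162 * 54.8896 = 0.008892115
Posterior probability = posterior_odds / (1 + posterior_odds)
= 0.008892115 / (1 + 0.008892115)
= 0.008892115 / 1.008892115
= 0.0088

0.0088


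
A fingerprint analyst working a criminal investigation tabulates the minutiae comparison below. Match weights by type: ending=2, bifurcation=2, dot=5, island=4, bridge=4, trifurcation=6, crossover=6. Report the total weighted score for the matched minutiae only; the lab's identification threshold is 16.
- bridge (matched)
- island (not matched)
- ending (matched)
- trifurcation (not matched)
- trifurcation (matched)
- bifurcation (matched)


Weighted minutiae match score:
  bridge: matched, +4 (running total 4)
  island: not matched, +0
  ending: matched, +2 (running total 6)
  trifurcation: not matched, +0
  trifurcation: matched, +6 (running total 12)
  bifurcation: matched, +2 (running total 14)
Total score = 14
Threshold = 16; verdict = inconclusive

14


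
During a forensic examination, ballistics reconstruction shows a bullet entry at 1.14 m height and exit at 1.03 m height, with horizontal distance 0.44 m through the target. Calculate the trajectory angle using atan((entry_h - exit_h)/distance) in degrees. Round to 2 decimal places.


Bullet trajectory angle:
Height difference = 1.14 - 1.03 = 0.11 m
angle = atan(0.11 / 0.44)
angle = atan(0.25)
angle = 14.04 degrees

14.04


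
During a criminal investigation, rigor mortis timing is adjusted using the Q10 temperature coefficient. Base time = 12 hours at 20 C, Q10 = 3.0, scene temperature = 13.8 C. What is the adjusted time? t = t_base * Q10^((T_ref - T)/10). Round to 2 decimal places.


Rigor mortis time adjustment:
Exponent = (T_ref - T_actual) / 10 = (20 - 13.8) / 10 = 0.62
Q10 factor = 3.0^0.62 = 1.97613
t_adjusted = 12 * 1.97613 = 23.71 hours

23.71


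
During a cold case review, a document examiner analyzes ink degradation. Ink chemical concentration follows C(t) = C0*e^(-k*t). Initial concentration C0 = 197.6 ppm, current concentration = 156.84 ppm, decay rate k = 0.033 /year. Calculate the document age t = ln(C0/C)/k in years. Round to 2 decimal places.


Document age estimation:
C0/C = 197.6 / 156.84 = 1.259883
ln(C0/C) = 0.231019
t = 0.231019 / 0.033 = 7.00 years

7.00


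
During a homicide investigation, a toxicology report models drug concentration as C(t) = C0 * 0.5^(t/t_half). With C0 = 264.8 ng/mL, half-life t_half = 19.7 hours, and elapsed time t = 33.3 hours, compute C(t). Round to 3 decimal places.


Drug concentration decay:
Number of half-lives = t / t_half = 33.3 / 19.7 = 1.690355
Decay factor = 0.5^1.690355 = 0.30985067
C(t) = 264.8 * 0.30985067 = 82.048 ng/mL

82.048


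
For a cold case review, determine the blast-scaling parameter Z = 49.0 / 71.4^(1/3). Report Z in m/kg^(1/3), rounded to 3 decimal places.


Scaled distance calculation:
W^(1/3) = 71.4^(1/3) = 4.148579
Z = R / W^(1/3) = 49.0 / 4.148579
Z = 11.811 m/kg^(1/3)

11.811


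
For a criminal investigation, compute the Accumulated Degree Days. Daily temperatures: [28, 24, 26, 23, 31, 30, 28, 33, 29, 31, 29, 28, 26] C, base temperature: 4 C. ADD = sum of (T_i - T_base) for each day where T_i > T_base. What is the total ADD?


Computing ADD day by day:
Day 1: max(0, 28 - 4) = 24
Day 2: max(0, 24 - 4) = 20
Day 3: max(0, 26 - 4) = 22
Day 4: max(0, 23 - 4) = 19
Day 5: max(0, 31 - 4) = 27
Day 6: max(0, 30 - 4) = 26
Day 7: max(0, 28 - 4) = 24
Day 8: max(0, 33 - 4) = 29
Day 9: max(0, 29 - 4) = 25
Day 10: max(0, 31 - 4) = 27
Day 11: max(0, 29 - 4) = 25
Day 12: max(0, 28 - 4) = 24
Day 13: max(0, 26 - 4) = 22
Total ADD = 314

314


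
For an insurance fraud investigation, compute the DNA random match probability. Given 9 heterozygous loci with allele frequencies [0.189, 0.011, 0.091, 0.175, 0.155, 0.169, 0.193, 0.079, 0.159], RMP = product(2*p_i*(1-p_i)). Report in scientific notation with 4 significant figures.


Computing RMP for 9 loci:
Locus 1: 2 * 0.189 * 0.811 = 0.306558
Locus 2: 2 * 0.011 * 0.989 = 0.021758
Locus 3: 2 * 0.091 * 0.909 = 0.165438
Locus 4: 2 * 0.175 * 0.825 = 0.28875
Locus 5: 2 * 0.155 * 0.845 = 0.26195
Locus 6: 2 * 0.169 * 0.831 = 0.280878
Locus 7: 2 * 0.193 * 0.807 = 0.311502
Locus 8: 2 * 0.079 * 0.921 = 0.145518
Locus 9: 2 * 0.159 * 0.841 = 0.267438
RMP = 2.842e-07

2.842e-07


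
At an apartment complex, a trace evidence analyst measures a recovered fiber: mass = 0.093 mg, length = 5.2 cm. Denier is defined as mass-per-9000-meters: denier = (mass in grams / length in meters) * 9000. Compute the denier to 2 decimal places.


Denier calculation:
Mass in grams = 0.093 mg / 1000 = 0.000093 g
Length in meters = 5.2 cm / 100 = 0.052 m
Linear density = mass / length = 0.000093 / 0.052 = 0.00178846 g/m
Denier = (g/m) * 9000 = 0.00178846 * 9000 = 16.10

16.10


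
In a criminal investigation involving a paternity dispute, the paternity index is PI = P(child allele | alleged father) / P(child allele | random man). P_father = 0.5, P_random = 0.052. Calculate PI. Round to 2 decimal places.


Paternity Index calculation:
PI = P(allele|father) / P(allele|random)
PI = 0.5 / 0.052
PI = 9.62

9.62


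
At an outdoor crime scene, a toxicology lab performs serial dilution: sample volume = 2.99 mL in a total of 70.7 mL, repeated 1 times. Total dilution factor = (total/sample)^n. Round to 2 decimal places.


Dilution factor calculation:
Single dilution = V_total / V_sample = 70.7 / 2.99 ≈ 23.645485
Number of dilutions = 1
Total DF = (70.7 / 2.99)^1 (full precision, rounded at the end) = 23.65

23.65


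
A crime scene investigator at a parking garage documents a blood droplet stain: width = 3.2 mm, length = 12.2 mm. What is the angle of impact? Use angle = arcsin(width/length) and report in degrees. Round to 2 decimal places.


Blood spatter impact angle calculation:
width / length = 3.2 / 12.2 = 0.262295
angle = arcsin(0.262295)
angle = 15.21 degrees

15.21


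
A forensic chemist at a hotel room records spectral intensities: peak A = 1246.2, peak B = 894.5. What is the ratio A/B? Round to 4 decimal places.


Spectral peak ratio:
Peak A = 1246.2 counts
Peak B = 894.5 counts
Ratio = 1246.2 / 894.5 = 1.3932

1.3932


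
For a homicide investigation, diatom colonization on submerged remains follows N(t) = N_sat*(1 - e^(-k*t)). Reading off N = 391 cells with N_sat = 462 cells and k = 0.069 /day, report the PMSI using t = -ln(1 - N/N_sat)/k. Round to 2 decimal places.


PMSI from diatom colonization curve:
N / N_sat = 391 / 462 = 0.84632
1 - N/N_sat = 0.15368
ln(1 - N/N_sat) = -1.872883
t = -ln(1 - N/N_sat) / k = -(-1.872883) / 0.069 = 27.14 days

27.14


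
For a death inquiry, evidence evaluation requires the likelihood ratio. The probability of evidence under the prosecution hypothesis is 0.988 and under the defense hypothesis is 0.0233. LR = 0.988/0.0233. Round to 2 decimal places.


Likelihood ratio calculation:
LR = P(E|Hp) / P(E|Hd)
LR = 0.988 / 0.0233
LR = 42.40

42.40


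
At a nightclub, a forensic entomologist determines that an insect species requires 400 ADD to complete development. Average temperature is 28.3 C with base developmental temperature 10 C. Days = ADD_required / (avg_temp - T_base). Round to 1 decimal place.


Insect development time:
Effective temperature = avg_temp - T_base = 28.3 - 10 = 18.3 C
Days = ADD / effective_temp = 400 / 18.3 = 21.9 days

21.9


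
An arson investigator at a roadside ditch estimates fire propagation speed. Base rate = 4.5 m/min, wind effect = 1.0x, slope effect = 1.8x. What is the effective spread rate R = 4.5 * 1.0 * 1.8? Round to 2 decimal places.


Fire spread rate calculation:
R = R0 * wind_factor * slope_factor
= 4.5 * 1.0 * 1.8
= 4.5 * 1.8
= 8.10 m/min

8.10


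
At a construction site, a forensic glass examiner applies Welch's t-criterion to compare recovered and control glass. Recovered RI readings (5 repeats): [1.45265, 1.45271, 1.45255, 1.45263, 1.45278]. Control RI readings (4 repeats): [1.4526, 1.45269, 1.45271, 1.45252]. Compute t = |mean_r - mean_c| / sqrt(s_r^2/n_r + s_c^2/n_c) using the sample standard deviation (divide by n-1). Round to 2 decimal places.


Welch's t-criterion for glass RI comparison:
Recovered mean = sum / n_r = 7.26332 / 5 = 1.452664
Control mean = sum / n_c = 5.81052 / 4 = 1.45263
Recovered sample variance s_r^2 = 7.48e-09
Control sample variance s_c^2 = 7.66667e-09
Welch SE (unpooled) = sqrt(s_r^2/n_r + s_c^2/n_c) = sqrt(1.496e-09 + 1.91667e-09) = sqrt(3.41267e-09) = 5.84181e-05
|mean_r - mean_c| = 3.4e-05
t = 3.4e-05 / 5.84181e-05 = 0.58

0.58


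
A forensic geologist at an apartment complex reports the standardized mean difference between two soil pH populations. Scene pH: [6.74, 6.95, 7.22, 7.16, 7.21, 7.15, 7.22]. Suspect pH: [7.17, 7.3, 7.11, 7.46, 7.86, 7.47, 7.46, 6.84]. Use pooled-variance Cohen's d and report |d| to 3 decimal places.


Pooled-variance Cohen's d for soil pH comparison:
Scene mean = 49.65 / 7 = 7.092857
Suspect mean = 58.67 / 8 = 7.33375
Scene sample variance s_s^2 = 0.033124
Suspect sample variance s_c^2 = 0.092741
Pooled variance = ((n_s-1)*s_s^2 + (n_c-1)*s_c^2) / (n_s + n_c - 2) = 0.065225
Pooled SD = sqrt(0.065225) = 0.255392
Mean difference = -0.240893
|d| = |-0.240893| / 0.255392 = 0.943

0.943


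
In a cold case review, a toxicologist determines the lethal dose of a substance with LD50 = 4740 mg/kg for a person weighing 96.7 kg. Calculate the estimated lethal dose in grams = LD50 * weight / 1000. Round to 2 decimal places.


Lethal dose calculation:
Lethal dose = LD50 * body_weight / 1000
= 4740 * 96.7 / 1000
= 458358 / 1000
= 458.36 g

458.36


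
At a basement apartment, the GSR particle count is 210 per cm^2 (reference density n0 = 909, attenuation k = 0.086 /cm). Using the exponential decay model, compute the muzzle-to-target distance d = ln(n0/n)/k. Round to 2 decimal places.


GSR distance calculation:
n0/n = 909 / 210 = 4.328571
ln(n0/n) = 1.465237
d = 1.465237 / 0.086 = 17.04 cm

17.04


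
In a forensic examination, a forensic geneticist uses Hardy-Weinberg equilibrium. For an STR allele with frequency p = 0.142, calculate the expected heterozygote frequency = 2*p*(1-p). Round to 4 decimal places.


Hardy-Weinberg heterozygote frequency:
q = 1 - p = 1 - 0.142 = 0.858
2pq = 2 * 0.142 * 0.858 = 0.2437

0.2437


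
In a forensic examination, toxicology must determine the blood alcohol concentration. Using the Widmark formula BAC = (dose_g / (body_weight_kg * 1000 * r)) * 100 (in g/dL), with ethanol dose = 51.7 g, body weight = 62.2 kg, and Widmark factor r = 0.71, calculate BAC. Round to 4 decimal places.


Applying the Widmark formula:
BAC = (dose_g / (body_wt * 1000 * r)) * 100
Denominator = 62.2 * 1000 * 0.71 = 44162
BAC = (51.7 / 44162) * 100
BAC = 0.1171 g/dL

0.1171


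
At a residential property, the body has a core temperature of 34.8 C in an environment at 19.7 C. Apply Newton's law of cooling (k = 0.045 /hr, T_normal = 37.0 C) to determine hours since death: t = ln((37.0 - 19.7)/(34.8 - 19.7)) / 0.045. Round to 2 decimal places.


Using Newton's law of cooling:
t = ln((T_normal - T_ambient) / (T_body - T_ambient)) / k
T_normal - T_ambient = 17.3
T_body - T_ambient = 15.1
Ratio = 1.145695
ln(ratio) = 0.136011
t = 0.136011 / 0.045 = 3.02 hours

3.02


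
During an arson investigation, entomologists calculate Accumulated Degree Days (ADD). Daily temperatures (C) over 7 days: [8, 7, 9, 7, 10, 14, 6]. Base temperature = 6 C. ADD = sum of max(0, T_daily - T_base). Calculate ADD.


Computing ADD day by day:
Day 1: max(0, 8 - 6) = 2
Day 2: max(0, 7 - 6) = 1
Day 3: max(0, 9 - 6) = 3
Day 4: max(0, 7 - 6) = 1
Day 5: max(0, 10 - 6) = 4
Day 6: max(0, 14 - 6) = 8
Day 7: max(0, 6 - 6) = 0
Total ADD = 19

19


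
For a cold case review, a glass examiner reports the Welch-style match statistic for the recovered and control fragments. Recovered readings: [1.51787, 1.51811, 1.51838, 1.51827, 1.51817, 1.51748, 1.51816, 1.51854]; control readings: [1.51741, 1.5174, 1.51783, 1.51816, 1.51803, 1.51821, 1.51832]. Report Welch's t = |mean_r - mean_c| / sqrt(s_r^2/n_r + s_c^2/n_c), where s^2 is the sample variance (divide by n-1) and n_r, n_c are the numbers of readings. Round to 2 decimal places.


Welch's t-criterion for glass RI comparison:
Recovered mean = sum / n_r = 12.14498 / 8 = 1.5181225
Control mean = sum / n_c = 10.62536 / 7 = 1.5179086
Recovered sample variance s_r^2 = 1.06107e-07
Control sample variance s_c^2 = 1.41914e-07
Welch SE (unpooled) = sqrt(s_r^2/n_r + s_c^2/n_c) = sqrt(1.32634e-08 + 2.02735e-08) = sqrt(3.35369e-08) = 0.000183131
|mean_r - mean_c| = 0.000213929
t = 0.000213929 / 0.000183131 = 1.17

1.17


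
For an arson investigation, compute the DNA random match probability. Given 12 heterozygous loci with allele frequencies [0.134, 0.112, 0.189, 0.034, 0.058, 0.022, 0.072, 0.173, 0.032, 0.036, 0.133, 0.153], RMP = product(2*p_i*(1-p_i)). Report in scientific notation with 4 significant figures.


Computing RMP for 12 loci:
Locus 1: 2 * 0.134 * 0.866 = 0.232088
Locus 2: 2 * 0.112 * 0.888 = 0.198912
Locus 3: 2 * 0.189 * 0.811 = 0.306558
Locus 4: 2 * 0.034 * 0.966 = 0.065688
Locus 5: 2 * 0.058 * 0.942 = 0.109272
Locus 6: 2 * 0.022 * 0.978 = 0.043032
Locus 7: 2 * 0.072 * 0.928 = 0.133632
Locus 8: 2 * 0.173 * 0.827 = 0.286142
Locus 9: 2 * 0.032 * 0.968 = 0.061952
Locus 10: 2 * 0.036 * 0.964 = 0.069408
Locus 11: 2 * 0.133 * 0.867 = 0.230622
Locus 12: 2 * 0.153 * 0.847 = 0.259182
RMP = 4.296e-11

4.296e-11


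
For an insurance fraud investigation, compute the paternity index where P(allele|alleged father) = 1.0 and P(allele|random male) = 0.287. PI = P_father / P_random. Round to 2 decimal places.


Paternity Index calculation:
PI = P(allele|father) / P(allele|random)
PI = 1.0 / 0.287
PI = 3.48

3.48


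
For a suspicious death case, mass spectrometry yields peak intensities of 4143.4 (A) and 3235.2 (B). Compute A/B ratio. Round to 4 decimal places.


Spectral peak ratio:
Peak A = 4143.4 counts
Peak B = 3235.2 counts
Ratio = 4143.4 / 3235.2 = 1.2807

1.2807


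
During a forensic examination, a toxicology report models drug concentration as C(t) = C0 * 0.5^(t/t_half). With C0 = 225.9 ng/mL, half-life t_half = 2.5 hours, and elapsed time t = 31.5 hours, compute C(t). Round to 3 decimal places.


Drug concentration decay:
Number of half-lives = t / t_half = 31.5 / 2.5 = 12.6
Decay factor = 0.5^12.6 = 0.00016107
C(t) = 225.9 * 0.00016107 = 0.036 ng/mL

0.036


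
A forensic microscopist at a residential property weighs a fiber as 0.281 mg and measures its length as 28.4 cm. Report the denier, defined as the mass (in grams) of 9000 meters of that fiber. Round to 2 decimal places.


Denier calculation:
Mass in grams = 0.281 mg / 1000 = 0.000281 g
Length in meters = 28.4 cm / 100 = 0.284 m
Linear density = mass / length = 0.000281 / 0.284 = 0.00098944 g/m
Denier = (g/m) * 9000 = 0.00098944 * 9000 = 8.90

8.90


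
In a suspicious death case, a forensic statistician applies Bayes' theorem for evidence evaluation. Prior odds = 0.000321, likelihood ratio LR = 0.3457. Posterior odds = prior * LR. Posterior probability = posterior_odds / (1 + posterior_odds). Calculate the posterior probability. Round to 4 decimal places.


Bayesian evidence evaluation:
Posterior odds = prior_odds * LR = 0.000321 * 0.3457 = 0.0001109697
Posterior probability = posterior_odds / (1 + posterior_odds)
= 0.0001109697 / (1 + 0.0001109697)
= 0.0001109697 / 1.0001109697
= 0.0001

0.0001


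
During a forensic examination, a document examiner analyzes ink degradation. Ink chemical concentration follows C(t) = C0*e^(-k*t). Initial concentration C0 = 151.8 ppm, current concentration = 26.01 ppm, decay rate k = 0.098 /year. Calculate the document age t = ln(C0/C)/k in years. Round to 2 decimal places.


Document age estimation:
C0/C = 151.8 / 26.01 = 5.836217
ln(C0/C) = 1.764083
t = 1.764083 / 0.098 = 18.00 years

18.00


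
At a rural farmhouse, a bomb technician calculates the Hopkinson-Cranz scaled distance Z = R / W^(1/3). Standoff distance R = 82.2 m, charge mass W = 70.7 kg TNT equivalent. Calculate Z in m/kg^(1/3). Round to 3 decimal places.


Scaled distance calculation:
W^(1/3) = 70.7^(1/3) = 4.134977
Z = R / W^(1/3) = 82.2 / 4.134977
Z = 19.879 m/kg^(1/3)

19.879


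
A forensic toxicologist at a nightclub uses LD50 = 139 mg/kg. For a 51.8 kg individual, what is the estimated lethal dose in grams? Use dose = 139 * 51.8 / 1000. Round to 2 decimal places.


Lethal dose calculation:
Lethal dose = LD50 * body_weight / 1000
= 139 * 51.8 / 1000
= 7200.2 / 1000
= 7.20 g

7.20


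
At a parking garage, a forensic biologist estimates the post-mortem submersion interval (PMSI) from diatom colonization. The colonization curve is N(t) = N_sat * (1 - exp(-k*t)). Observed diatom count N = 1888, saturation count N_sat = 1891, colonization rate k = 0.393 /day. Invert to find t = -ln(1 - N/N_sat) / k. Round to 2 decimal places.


PMSI from diatom colonization curve:
N / N_sat = 1888 / 1891 = 0.998414
1 - N/N_sat = 0.001586
ln(1 - N/N_sat) = -6.44654
t = -ln(1 - N/N_sat) / k = -(-6.44654) / 0.393 = 16.40 days

16.40


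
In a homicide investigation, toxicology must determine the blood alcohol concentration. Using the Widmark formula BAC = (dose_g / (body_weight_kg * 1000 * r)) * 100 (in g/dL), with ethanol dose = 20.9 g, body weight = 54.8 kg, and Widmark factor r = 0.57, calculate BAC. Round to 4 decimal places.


Applying the Widmark formula:
BAC = (dose_g / (body_wt * 1000 * r)) * 100
Denominator = 54.8 * 1000 * 0.57 = 31236
BAC = (20.9 / 31236) * 100
BAC = 0.0669 g/dL

0.0669


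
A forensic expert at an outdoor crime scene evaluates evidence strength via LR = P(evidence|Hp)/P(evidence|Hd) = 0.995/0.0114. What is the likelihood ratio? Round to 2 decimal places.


Likelihood ratio calculation:
LR = P(E|Hp) / P(E|Hd)
LR = 0.995 / 0.0114
LR = 87.28

87.28


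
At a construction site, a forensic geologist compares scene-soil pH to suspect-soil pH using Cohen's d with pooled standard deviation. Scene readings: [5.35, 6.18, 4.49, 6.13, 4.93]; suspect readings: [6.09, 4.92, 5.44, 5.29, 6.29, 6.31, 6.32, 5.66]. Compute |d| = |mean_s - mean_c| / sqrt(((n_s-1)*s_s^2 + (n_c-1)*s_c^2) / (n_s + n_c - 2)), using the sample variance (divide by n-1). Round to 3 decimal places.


Pooled-variance Cohen's d for soil pH comparison:
Scene mean = 27.08 / 5 = 5.416
Suspect mean = 46.32 / 8 = 5.79
Scene sample variance s_s^2 = 0.54788
Suspect sample variance s_c^2 = 0.291086
Pooled variance = ((n_s-1)*s_s^2 + (n_c-1)*s_c^2) / (n_s + n_c - 2) = 0.384465
Pooled SD = sqrt(0.384465) = 0.620052
Mean difference = -0.374
|d| = |-0.374| / 0.620052 = 0.603

0.603


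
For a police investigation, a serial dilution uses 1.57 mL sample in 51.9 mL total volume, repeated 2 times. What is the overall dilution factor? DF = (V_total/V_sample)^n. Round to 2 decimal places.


Dilution factor calculation:
Single dilution = V_total / V_sample = 51.9 / 1.57 ≈ 33.057325
Number of dilutions = 2
Total DF = (51.9 / 1.57)^2 (full precision, rounded at the end) = 1092.79

1092.79


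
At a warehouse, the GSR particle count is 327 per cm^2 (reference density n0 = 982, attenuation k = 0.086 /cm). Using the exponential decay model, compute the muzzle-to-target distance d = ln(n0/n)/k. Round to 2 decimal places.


GSR distance calculation:
n0/n = 982 / 327 = 3.003058
ln(n0/n) = 1.099631
d = 1.099631 / 0.086 = 12.79 cm

12.79


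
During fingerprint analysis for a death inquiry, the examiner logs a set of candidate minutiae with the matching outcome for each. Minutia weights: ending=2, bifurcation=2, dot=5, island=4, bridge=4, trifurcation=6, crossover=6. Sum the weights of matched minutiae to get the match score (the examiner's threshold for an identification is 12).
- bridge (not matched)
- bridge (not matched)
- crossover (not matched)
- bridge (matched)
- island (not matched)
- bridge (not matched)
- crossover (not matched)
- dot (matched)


Weighted minutiae match score:
  bridge: not matched, +0
  bridge: not matched, +0
  crossover: not matched, +0
  bridge: matched, +4 (running total 4)
  island: not matched, +0
  bridge: not matched, +0
  crossover: not matched, +0
  dot: matched, +5 (running total 9)
Total score = 9
Threshold = 12; verdict = inconclusive

9


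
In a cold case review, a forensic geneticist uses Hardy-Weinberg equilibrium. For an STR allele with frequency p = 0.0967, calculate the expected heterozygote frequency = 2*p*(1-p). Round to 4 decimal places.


Hardy-Weinberg heterozygote frequency:
q = 1 - p = 1 - 0.0967 = 0.9033
2pq = 2 * 0.0967 * 0.9033 = 0.1747

0.1747


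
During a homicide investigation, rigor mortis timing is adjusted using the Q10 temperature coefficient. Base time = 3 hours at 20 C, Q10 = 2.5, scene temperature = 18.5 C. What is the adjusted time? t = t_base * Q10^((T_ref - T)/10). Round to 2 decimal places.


Rigor mortis time adjustment:
Exponent = (T_ref - T_actual) / 10 = (20 - 18.5) / 10 = 0.15
Q10 factor = 2.5^0.15 = 1.14734
t_adjusted = 3 * 1.14734 = 3.44 hours

3.44


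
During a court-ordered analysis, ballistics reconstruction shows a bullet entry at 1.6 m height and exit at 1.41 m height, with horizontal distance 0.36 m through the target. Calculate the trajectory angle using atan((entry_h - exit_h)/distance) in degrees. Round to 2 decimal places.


Bullet trajectory angle:
Height difference = 1.6 - 1.41 = 0.19 m
angle = atan(0.19 / 0.36)
angle = atan(0.527778)
angle = 27.82 degrees

27.82


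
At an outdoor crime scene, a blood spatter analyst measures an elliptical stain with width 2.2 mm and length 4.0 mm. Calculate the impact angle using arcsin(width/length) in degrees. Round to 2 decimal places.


Blood spatter impact angle calculation:
width / length = 2.2 / 4.0 = 0.55
angle = arcsin(0.55)
angle = 33.37 degrees

33.37


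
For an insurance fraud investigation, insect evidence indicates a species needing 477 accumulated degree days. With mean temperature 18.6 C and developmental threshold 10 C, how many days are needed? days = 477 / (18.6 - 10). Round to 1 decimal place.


Insect development time:
Effective temperature = avg_temp - T_base = 18.6 - 10 = 8.6 C
Days = ADD / effective_temp = 477 / 8.6 = 55.5 days

55.5


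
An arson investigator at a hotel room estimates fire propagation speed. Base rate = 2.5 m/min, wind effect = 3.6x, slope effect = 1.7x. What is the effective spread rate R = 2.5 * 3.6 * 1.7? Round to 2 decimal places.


Fire spread rate calculation:
R = R0 * wind_factor * slope_factor
= 2.5 * 3.6 * 1.7
= 9 * 1.7
= 15.30 m/min

15.30


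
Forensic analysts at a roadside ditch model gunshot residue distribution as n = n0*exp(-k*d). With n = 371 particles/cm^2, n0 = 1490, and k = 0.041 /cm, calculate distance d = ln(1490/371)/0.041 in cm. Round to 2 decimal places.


GSR distance calculation:
n0/n = 1490 / 371 = 4.016173
ln(n0/n) = 1.390329
d = 1.390329 / 0.041 = 33.91 cm

33.91


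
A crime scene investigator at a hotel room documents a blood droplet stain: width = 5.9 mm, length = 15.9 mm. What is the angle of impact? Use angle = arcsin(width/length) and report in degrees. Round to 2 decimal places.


Blood spatter impact angle calculation:
width / length = 5.9 / 15.9 = 0.371069
angle = arcsin(0.371069)
angle = 21.78 degrees

21.78


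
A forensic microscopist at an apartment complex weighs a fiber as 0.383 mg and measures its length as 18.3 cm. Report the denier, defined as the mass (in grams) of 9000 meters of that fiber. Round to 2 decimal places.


Denier calculation:
Mass in grams = 0.383 mg / 1000 = 0.000383 g
Length in meters = 18.3 cm / 100 = 0.183 m
Linear density = mass / length = 0.000383 / 0.183 = 0.0020929 g/m
Denier = (g/m) * 9000 = 0.0020929 * 9000 = 18.84

18.84


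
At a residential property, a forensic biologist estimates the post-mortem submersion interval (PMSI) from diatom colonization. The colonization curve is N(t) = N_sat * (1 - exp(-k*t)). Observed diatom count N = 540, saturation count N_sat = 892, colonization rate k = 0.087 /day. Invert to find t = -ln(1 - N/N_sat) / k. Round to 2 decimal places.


PMSI from diatom colonization curve:
N / N_sat = 540 / 892 = 0.605381
1 - N/N_sat = 0.394619
ln(1 - N/N_sat) = -0.929835
t = -ln(1 - N/N_sat) / k = -(-0.929835) / 0.087 = 10.69 days

10.69


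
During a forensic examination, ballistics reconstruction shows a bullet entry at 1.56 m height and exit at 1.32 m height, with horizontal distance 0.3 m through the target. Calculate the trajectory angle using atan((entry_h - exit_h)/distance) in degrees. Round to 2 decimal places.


Bullet trajectory angle:
Height difference = 1.56 - 1.32 = 0.24 m
angle = atan(0.24 / 0.3)
angle = atan(0.8)
angle = 38.66 degrees

38.66


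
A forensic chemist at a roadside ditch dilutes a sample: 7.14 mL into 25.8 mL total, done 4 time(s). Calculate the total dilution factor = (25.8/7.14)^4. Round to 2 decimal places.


Dilution factor calculation:
Single dilution = V_total / V_sample = 25.8 / 7.14 ≈ 3.613445
Number of dilutions = 4
Total DF = (25.8 / 7.14)^4 (full precision, rounded at the end) = 170.48

170.48


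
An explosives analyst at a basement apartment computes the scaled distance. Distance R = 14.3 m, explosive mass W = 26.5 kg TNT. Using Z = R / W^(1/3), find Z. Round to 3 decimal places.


Scaled distance calculation:
W^(1/3) = 26.5^(1/3) = 2.981366
Z = R / W^(1/3) = 14.3 / 2.981366
Z = 4.796 m/kg^(1/3)

4.796


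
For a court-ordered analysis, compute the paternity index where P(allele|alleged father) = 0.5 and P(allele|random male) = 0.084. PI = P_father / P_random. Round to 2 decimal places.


Paternity Index calculation:
PI = P(allele|father) / P(allele|random)
PI = 0.5 / 0.084
PI = 5.95

5.95


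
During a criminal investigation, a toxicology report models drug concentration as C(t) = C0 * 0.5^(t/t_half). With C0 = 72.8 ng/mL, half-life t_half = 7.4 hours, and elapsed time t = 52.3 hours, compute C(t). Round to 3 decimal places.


Drug concentration decay:
Number of half-lives = t / t_half = 52.3 / 7.4 = 7.067568
Decay factor = 0.5^7.067568 = 0.00745504
C(t) = 72.8 * 0.00745504 = 0.543 ng/mL

0.543


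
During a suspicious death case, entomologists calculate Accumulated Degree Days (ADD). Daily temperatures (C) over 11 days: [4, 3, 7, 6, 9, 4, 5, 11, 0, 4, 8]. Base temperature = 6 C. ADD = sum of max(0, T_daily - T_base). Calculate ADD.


Computing ADD day by day:
Day 1: max(0, 4 - 6) = 0
Day 2: max(0, 3 - 6) = 0
Day 3: max(0, 7 - 6) = 1
Day 4: max(0, 6 - 6) = 0
Day 5: max(0, 9 - 6) = 3
Day 6: max(0, 4 - 6) = 0
Day 7: max(0, 5 - 6) = 0
Day 8: max(0, 11 - 6) = 5
Day 9: max(0, 0 - 6) = 0
Day 10: max(0, 4 - 6) = 0
Day 11: max(0, 8 - 6) = 2
Total ADD = 11

11


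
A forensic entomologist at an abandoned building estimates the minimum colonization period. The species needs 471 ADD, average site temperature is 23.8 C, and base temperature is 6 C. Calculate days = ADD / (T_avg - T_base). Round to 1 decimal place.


Insect development time:
Effective temperature = avg_temp - T_base = 23.8 - 6 = 17.8 C
Days = ADD / effective_temp = 471 / 17.8 = 26.5 days

26.5


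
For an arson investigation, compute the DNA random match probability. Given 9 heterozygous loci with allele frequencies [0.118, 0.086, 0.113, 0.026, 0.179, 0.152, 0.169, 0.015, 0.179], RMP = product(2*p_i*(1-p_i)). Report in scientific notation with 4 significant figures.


Computing RMP for 9 loci:
Locus 1: 2 * 0.118 * 0.882 = 0.208152
Locus 2: 2 * 0.086 * 0.914 = 0.157208
Locus 3: 2 * 0.113 * 0.887 = 0.200462
Locus 4: 2 * 0.026 * 0.974 = 0.050648
Locus 5: 2 * 0.179 * 0.821 = 0.293918
Locus 6: 2 * 0.152 * 0.848 = 0.257792
Locus 7: 2 * 0.169 * 0.831 = 0.280878
Locus 8: 2 * 0.015 * 0.985 = 0.02955
Locus 9: 2 * 0.179 * 0.821 = 0.293918
RMP = 6.141e-08

6.141e-08


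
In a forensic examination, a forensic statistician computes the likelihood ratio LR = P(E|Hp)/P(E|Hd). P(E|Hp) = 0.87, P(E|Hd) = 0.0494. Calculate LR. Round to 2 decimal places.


Likelihood ratio calculation:
LR = P(E|Hp) / P(E|Hd)
LR = 0.87 / 0.0494
LR = 17.61

17.61


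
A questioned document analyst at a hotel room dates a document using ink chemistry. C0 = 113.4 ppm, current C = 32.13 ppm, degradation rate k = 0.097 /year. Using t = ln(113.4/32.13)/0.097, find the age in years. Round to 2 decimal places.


Document age estimation:
C0/C = 113.4 / 32.13 = 3.529412
ln(C0/C) = 1.261131
t = 1.261131 / 0.097 = 13.00 years

13.00


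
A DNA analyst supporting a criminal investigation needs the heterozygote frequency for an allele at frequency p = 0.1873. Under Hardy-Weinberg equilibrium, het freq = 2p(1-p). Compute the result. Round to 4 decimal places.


Hardy-Weinberg heterozygote frequency:
q = 1 - p = 1 - 0.1873 = 0.8127
2pq = 2 * 0.1873 * 0.8127 = 0.3044

0.3044


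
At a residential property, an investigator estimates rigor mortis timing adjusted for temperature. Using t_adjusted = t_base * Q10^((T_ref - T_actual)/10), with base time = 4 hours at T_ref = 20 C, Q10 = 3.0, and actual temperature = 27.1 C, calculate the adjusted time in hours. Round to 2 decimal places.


Rigor mortis time adjustment:
Exponent = (T_ref - T_actual) / 10 = (20 - 27.1) / 10 = -0.71
Q10 factor = 3.0^-0.71 = 0.4584
t_adjusted = 4 * 0.4584 = 1.83 hours

1.83


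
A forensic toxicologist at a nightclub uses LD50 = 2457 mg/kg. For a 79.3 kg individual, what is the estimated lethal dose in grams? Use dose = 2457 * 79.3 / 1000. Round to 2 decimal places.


Lethal dose calculation:
Lethal dose = LD50 * body_weight / 1000
= 2457 * 79.3 / 1000
= 194840.1 / 1000
= 194.84 g

194.84


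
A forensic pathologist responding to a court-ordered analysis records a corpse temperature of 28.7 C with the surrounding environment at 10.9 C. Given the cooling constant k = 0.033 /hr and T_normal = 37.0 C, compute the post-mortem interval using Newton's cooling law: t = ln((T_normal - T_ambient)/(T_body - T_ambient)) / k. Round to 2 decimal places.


Using Newton's law of cooling:
t = ln((T_normal - T_ambient) / (T_body - T_ambient)) / k
T_normal - T_ambient = 26.1
T_body - T_ambient = 17.8
Ratio = 1.466292
ln(ratio) = 0.382737
t = 0.382737 / 0.033 = 11.60 hours

11.60


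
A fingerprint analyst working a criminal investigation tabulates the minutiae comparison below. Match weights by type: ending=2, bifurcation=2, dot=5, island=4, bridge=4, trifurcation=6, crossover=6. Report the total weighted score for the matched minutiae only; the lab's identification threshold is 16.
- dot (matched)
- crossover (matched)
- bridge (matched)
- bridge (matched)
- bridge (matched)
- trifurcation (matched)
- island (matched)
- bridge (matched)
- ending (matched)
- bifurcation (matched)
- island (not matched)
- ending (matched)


Weighted minutiae match score:
  dot: matched, +5 (running total 5)
  crossover: matched, +6 (running total 11)
  bridge: matched, +4 (running total 15)
  bridge: matched, +4 (running total 19)
  bridge: matched, +4 (running total 23)
  trifurcation: matched, +6 (running total 29)
  island: matched, +4 (running total 33)
  bridge: matched, +4 (running total 37)
  ending: matched, +2 (running total 39)
  bifurcation: matched, +2 (running total 41)
  island: not matched, +0
  ending: matched, +2 (running total 43)
Total score = 43
Threshold = 16; verdict = identification

43


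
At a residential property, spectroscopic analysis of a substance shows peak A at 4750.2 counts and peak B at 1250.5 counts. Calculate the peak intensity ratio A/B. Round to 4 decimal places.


Spectral peak ratio:
Peak A = 4750.2 counts
Peak B = 1250.5 counts
Ratio = 4750.2 / 1250.5 = 3.7986

3.7986


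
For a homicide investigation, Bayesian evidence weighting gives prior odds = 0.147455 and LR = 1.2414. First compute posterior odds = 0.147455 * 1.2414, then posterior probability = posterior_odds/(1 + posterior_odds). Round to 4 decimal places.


Bayesian evidence evaluation:
Posterior odds = prior_odds * LR = 0.147455 * 1.2414 = 0.1830506
Posterior probability = posterior_odds / (1 + posterior_odds)
= 0.1830506 / (1 + 0.1830506)
= 0.1830506 / 1.1830506
= 0.1547

0.1547


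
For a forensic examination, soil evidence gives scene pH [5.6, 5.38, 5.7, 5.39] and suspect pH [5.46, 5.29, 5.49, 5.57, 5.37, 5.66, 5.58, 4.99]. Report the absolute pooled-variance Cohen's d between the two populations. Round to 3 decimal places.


Pooled-variance Cohen's d for soil pH comparison:
Scene mean = 22.07 / 4 = 5.5175
Suspect mean = 43.41 / 8 = 5.42625
Scene sample variance s_s^2 = 0.025092
Suspect sample variance s_c^2 = 0.04517
Pooled variance = ((n_s-1)*s_s^2 + (n_c-1)*s_c^2) / (n_s + n_c - 2) = 0.039146
Pooled SD = sqrt(0.039146) = 0.197853
Mean difference = 0.09125
|d| = |0.09125| / 0.197853 = 0.461

0.461


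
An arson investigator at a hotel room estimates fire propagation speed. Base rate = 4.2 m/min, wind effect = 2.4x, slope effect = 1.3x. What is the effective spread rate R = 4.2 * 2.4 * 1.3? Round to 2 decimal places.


Fire spread rate calculation:
R = R0 * wind_factor * slope_factor
= 4.2 * 2.4 * 1.3
= 10.08 * 1.3
= 13.10 m/min

13.10


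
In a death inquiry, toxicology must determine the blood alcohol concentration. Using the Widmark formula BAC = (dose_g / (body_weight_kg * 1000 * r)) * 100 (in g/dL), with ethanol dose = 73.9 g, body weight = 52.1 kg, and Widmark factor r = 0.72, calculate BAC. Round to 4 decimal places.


Applying the Widmark formula:
BAC = (dose_g / (body_wt * 1000 * r)) * 100
Denominator = 52.1 * 1000 * 0.72 = 37512
BAC = (73.9 / 37512) * 100
BAC = 0.1970 g/dL

0.1970
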